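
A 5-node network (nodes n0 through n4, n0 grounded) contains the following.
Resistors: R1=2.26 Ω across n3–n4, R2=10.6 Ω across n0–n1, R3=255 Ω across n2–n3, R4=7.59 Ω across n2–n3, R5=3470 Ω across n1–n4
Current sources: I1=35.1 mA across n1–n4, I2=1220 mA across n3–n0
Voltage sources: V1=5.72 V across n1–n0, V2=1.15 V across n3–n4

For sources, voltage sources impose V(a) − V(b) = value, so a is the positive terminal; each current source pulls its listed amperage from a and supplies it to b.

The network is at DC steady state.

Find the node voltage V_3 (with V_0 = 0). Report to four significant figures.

-4105 V

MNA unknowns: 4 node voltages V₁..V_4 plus 2 source currents (V1, V2)
R1: Y=0.4425 on G[3,4]
R2: Y=0.09434 on G[0,1]
I1: z[1]−=0.0351, z[4]+=0.0351
I2: z[3]−=1.22, z[0]+=1.22
R3: Y=0.003922 on G[2,3]
R4: Y=0.1318 on G[2,3]
R5: Y=0.0002882 on G[1,4]
V1: row V1−V0=5.72, i_V1 at 1,0
V2: row V3−V4=1.15, i_V2 at 3,4
solve → V1=5.720, V2=-4105, V3=-4105, V4=-4106
aux → i_V1=-1.760, i_V2=-1.729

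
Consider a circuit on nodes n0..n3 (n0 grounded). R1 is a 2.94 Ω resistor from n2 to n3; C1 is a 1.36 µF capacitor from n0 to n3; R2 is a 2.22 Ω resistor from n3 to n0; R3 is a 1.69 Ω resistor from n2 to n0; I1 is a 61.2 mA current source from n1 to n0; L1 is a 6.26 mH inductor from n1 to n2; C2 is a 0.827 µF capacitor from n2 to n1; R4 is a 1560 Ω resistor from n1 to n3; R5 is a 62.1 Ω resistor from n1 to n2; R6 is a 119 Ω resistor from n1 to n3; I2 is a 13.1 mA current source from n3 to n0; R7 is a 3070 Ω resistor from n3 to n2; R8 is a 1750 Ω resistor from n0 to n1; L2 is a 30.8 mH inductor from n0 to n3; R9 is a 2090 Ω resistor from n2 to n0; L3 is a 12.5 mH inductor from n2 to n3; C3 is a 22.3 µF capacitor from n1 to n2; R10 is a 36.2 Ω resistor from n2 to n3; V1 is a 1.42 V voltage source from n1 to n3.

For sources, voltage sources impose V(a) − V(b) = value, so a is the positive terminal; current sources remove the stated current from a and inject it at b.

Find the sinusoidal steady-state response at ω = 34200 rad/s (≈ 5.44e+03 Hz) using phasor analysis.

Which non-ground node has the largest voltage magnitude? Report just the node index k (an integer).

Element admittances at ω=34200 rad/s:
  Y(R1) = 0.3401+0.000j S between n2,n3
  Y(C1) = 0.000+0.04651j S between n0,n3
  Y(R2) = 0.4505+0.000j S between n3,n0
  Y(R3) = 0.5917+0.000j S between n2,n0
  I1: injects 0.0612 A into n0 (from n1)
  Y(L1) = 0.000-0.004671j S between n1,n2
  Y(C2) = 0.000+0.02828j S between n2,n1
  Y(R4) = 0.0006410+0.000j S between n1,n3
  Y(R5) = 0.01610+0.000j S between n1,n2
  Y(R6) = 0.008403+0.000j S between n1,n3
  I2: injects 0.0131 A into n0 (from n3)
  Y(R7) = 0.0003257+0.000j S between n3,n2
  Y(R8) = 0.0005714+0.000j S between n0,n1
  Y(L2) = 0.000-0.0009493j S between n0,n3
  Y(R9) = 0.0004785+0.000j S between n2,n0
  Y(L3) = 0.000-0.002339j S between n2,n3
  Y(C3) = 0.000+0.7627j S between n1,n2
  Y(R10) = 0.02762+0.000j S between n2,n3
  V1: constraint V(n1)−V(n3) = 1.42
Assemble and solve the 4×4 MNA system:
  V(n1)=0.8288-0.3327j  V(n2)=0.2978+0.2988j  V(n3)=-0.5912-0.3327j
  i(V1)=-0.5796-0.4071j

1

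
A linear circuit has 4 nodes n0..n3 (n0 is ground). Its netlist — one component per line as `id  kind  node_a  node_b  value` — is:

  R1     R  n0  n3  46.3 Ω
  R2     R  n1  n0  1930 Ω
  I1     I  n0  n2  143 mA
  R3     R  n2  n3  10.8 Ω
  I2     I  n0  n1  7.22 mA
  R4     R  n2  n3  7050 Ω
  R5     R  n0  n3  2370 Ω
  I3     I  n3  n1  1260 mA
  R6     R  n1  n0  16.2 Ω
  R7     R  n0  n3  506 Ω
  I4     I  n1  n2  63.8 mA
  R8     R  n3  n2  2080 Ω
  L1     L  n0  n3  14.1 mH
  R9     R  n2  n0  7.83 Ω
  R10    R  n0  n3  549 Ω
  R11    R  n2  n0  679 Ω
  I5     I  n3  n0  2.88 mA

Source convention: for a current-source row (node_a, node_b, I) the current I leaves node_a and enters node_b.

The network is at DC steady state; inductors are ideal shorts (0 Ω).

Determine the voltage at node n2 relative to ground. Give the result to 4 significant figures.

0.9298 V

Element admittances at DC:
  Y(R1) = 0.02160 S between n0,n3
  Y(R2) = 0.0005181 S between n1,n0
  I1: injects 0.143 A into n2 (from n0)
  Y(R3) = 0.09259 S between n2,n3
  I2: injects 0.00722 A into n1 (from n0)
  Y(R4) = 0.0001418 S between n2,n3
  Y(R5) = 0.0004219 S between n0,n3
  I3: injects 1.26 A into n1 (from n3)
  Y(R6) = 0.06173 S between n1,n0
  Y(R7) = 0.001976 S between n0,n3
  I4: injects 0.0638 A into n2 (from n1)
  Y(R8) = 0.0004808 S between n3,n2
  L1: short n0↔n3 (DC inductor)
  Y(R9) = 0.1277 S between n2,n0
  Y(R10) = 0.001821 S between n0,n3
  Y(R11) = 0.001473 S between n2,n0
  I5: injects 0.00288 A into n0 (from n3)
Assemble and solve the 4×4 MNA system:
  V(n1)=19.33  V(n2)=0.9298  V(n3)=0.000
  i(L1)=1.176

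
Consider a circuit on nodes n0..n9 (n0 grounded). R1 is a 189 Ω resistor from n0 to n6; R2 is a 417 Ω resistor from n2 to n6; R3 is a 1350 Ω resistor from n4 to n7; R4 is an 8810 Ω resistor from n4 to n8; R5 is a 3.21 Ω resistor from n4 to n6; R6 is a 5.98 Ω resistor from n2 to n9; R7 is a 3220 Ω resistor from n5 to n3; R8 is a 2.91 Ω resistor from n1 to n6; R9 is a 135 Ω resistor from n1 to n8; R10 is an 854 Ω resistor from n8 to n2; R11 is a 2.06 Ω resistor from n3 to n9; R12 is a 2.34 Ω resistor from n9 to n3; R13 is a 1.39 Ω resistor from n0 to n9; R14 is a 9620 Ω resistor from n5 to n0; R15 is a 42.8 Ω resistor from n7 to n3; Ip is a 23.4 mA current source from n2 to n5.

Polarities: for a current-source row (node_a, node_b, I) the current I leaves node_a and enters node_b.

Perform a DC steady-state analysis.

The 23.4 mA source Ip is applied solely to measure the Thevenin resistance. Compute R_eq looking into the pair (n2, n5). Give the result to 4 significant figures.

Element admittances at DC:
  Y(R1) = 0.005291 S between n0,n6
  Y(R2) = 0.002398 S between n2,n6
  Y(R3) = 0.0007407 S between n4,n7
  Y(R4) = 0.0001135 S between n4,n8
  Y(R5) = 0.3115 S between n4,n6
  Y(R6) = 0.1672 S between n2,n9
  Y(R7) = 0.0003106 S between n5,n3
  Y(R8) = 0.3436 S between n1,n6
  Y(R9) = 0.007407 S between n1,n8
  Y(R10) = 0.001171 S between n8,n2
  Y(R11) = 0.4854 S between n3,n9
  Y(R12) = 0.4274 S between n9,n3
  Y(R13) = 0.7194 S between n0,n9
  Y(R14) = 0.0001040 S between n5,n0
  Y(R15) = 0.02336 S between n7,n3
  Ip: injects 0.0234 A into n5 (from n2)
Assemble and solve the 9×9 MNA system:
  V(n1)=-0.05218  V(n2)=-0.1458  V(n3)=0.01138  V(n4)=-0.05177  V(n5)=56.46  V(n6)=-0.05191  V(n7)=0.009439  V(n8)=-0.06479  V(n9)=-0.007776

R_eq = 2419. Ω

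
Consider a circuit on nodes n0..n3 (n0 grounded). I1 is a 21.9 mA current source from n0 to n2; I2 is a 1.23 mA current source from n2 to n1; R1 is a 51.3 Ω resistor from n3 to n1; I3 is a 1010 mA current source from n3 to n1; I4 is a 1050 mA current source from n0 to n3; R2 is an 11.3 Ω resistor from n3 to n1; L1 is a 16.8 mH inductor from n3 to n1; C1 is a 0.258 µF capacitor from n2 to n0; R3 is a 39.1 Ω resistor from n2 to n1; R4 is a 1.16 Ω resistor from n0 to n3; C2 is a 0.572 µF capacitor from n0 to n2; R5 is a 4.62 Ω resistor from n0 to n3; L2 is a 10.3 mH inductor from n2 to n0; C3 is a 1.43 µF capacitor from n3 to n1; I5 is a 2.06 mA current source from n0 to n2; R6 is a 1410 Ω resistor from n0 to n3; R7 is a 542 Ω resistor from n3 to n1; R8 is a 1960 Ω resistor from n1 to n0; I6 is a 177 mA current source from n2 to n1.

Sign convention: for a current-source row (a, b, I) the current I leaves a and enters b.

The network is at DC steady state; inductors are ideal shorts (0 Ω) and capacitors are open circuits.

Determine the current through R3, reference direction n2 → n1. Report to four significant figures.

MNA unknowns: 3 node voltages V₁..V_3 plus 2 source currents (L1, L2)
I1: z[0]−=0.0219, z[2]+=0.0219
I2: z[2]−=0.00123, z[1]+=0.00123
R1: Y=0.01949 on G[3,1]
I3: z[3]−=1.01, z[1]+=1.01
I4: z[0]−=1.05, z[3]+=1.05
R2: Y=0.08850 on G[3,1]
L1: row V3−V1=0, i_L1 at 3,1
C1: Y=0.000 on G[2,0]
R3: Y=0.02558 on G[2,1]
R4: Y=0.8621 on G[0,3]
C2: Y=0.000 on G[0,2]
R5: Y=0.2165 on G[0,3]
L2: row V2−V0=0, i_L2 at 2,0
C3: Y=0.000 on G[3,1]
I5: z[0]−=0.00206, z[2]+=0.00206
R6: Y=0.0007092 on G[0,3]
R7: Y=0.001845 on G[3,1]
R8: Y=0.0005102 on G[1,0]
I6: z[2]−=0.177, z[1]+=0.177
solve → V1=1.111, V2=0.000, V3=1.111
aux → i_L1=-1.159, i_L2=-0.1259

-0.02842 A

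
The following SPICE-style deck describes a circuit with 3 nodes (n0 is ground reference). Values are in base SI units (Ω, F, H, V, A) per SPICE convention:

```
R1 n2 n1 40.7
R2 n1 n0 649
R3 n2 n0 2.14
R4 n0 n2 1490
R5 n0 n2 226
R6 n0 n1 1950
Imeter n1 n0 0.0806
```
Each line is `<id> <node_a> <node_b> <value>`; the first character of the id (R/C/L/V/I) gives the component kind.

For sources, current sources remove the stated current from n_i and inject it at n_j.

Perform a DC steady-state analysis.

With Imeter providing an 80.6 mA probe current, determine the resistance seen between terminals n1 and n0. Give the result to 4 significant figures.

Element admittances at DC:
  Y(R1) = 0.02457 S between n2,n1
  Y(R2) = 0.001541 S between n1,n0
  Y(R3) = 0.4673 S between n2,n0
  Y(R4) = 0.0006711 S between n0,n2
  Y(R5) = 0.004425 S between n0,n2
  Y(R6) = 0.0005128 S between n0,n1
  Imeter: injects 0.0806 A into n0 (from n1)
Assemble and solve the 2×2 MNA system:
  V(n1)=-3.172  V(n2)=-0.1568

R_eq = 39.36 Ω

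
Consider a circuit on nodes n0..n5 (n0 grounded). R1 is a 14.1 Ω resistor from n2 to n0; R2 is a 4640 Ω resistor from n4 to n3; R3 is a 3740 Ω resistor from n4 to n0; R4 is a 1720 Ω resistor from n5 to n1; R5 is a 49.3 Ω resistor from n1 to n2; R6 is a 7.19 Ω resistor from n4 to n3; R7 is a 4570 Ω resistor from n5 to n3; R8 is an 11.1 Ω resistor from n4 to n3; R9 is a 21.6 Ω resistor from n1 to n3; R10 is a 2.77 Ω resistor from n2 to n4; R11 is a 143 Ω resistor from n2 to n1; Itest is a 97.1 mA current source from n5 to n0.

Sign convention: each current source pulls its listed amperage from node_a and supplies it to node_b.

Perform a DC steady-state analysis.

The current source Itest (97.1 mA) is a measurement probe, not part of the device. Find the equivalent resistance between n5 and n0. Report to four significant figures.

MNA unknowns: 5 node voltages V₁..V_5
R1: Y=0.07092 on G[2,0]
R2: Y=0.0002155 on G[4,3]
R3: Y=0.0002674 on G[4,0]
R4: Y=0.0005814 on G[5,1]
R5: Y=0.02028 on G[1,2]
R6: Y=0.1391 on G[4,3]
R7: Y=0.0002188 on G[5,3]
R8: Y=0.09009 on G[4,3]
R9: Y=0.04630 on G[1,3]
R10: Y=0.3610 on G[2,4]
R11: Y=0.006993 on G[2,1]
Itest: z[5]−=0.0971, z[0]+=0.0971
solve → V1=-2.604, V2=-1.363, V3=-1.813, V4=-1.537, V5=-123.7

R_eq = 1274. Ω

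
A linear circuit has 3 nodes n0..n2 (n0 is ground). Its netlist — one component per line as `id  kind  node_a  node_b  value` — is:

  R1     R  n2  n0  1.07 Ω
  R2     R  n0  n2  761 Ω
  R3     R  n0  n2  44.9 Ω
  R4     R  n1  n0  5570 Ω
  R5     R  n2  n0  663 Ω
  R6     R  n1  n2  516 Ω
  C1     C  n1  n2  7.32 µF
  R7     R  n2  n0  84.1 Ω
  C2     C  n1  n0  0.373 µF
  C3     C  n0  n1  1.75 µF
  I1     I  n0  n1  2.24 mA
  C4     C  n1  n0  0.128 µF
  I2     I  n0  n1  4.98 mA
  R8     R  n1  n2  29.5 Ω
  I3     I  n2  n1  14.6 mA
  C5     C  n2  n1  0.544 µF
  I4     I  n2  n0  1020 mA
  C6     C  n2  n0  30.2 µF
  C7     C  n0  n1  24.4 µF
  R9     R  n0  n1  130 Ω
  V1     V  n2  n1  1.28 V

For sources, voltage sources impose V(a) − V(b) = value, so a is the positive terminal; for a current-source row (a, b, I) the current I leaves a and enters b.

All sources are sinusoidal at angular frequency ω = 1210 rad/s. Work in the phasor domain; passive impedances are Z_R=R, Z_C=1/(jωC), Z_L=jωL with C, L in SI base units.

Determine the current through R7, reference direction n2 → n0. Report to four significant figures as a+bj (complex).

Apply KCL at each of the 2 non-ground nodes and solve the resulting linear system.
Node n1: branches {R4, R6, C1, C2, C3, I1, C4, I2, R8, I3, C5, C7, R9, V1} → V_1 = -2.296+0.1135j
Node n2: branches {R1, R2, R3, R5, R6, C1, R7, R8, I3, C5, I4, C6, V1} → V_2 = -1.016+0.1135j
Source currents: i(V1)=-0.08942-0.08532j

-0.01208+0.001349j A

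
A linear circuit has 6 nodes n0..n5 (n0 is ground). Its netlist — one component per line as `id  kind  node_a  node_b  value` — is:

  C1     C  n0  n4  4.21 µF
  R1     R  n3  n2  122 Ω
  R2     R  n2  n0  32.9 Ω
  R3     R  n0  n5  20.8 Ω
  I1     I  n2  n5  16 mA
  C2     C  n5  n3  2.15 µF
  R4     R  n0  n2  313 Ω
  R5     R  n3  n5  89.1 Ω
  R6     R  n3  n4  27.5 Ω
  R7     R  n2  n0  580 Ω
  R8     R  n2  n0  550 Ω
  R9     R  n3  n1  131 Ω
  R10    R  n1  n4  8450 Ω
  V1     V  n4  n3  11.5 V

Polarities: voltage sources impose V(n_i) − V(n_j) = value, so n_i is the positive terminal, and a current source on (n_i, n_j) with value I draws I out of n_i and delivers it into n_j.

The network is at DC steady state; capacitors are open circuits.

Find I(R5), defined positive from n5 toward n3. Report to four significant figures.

Element admittances at DC:
  Y(C1) = 0.000 S between n0,n4
  Y(R1) = 0.008197 S between n3,n2
  Y(R2) = 0.03040 S between n2,n0
  Y(R3) = 0.04808 S between n0,n5
  I1: injects 0.016 A into n5 (from n2)
  Y(C2) = 0.000 S between n5,n3
  Y(R4) = 0.003195 S between n0,n2
  Y(R5) = 0.01122 S between n3,n5
  Y(R6) = 0.03636 S between n3,n4
  Y(R7) = 0.001724 S between n2,n0
  Y(R8) = 0.001818 S between n2,n0
  Y(R9) = 0.007634 S between n3,n1
  Y(R10) = 0.0001183 S between n1,n4
  V1: constraint V(n4)−V(n3) = 11.5
Assemble and solve the 6×6 MNA system:
  V(n1)=0.1841  V(n2)=-0.3514  V(n3)=0.008535  V(n4)=11.51  V(n5)=0.2714
  i(V1)=-0.4195

0.002951 A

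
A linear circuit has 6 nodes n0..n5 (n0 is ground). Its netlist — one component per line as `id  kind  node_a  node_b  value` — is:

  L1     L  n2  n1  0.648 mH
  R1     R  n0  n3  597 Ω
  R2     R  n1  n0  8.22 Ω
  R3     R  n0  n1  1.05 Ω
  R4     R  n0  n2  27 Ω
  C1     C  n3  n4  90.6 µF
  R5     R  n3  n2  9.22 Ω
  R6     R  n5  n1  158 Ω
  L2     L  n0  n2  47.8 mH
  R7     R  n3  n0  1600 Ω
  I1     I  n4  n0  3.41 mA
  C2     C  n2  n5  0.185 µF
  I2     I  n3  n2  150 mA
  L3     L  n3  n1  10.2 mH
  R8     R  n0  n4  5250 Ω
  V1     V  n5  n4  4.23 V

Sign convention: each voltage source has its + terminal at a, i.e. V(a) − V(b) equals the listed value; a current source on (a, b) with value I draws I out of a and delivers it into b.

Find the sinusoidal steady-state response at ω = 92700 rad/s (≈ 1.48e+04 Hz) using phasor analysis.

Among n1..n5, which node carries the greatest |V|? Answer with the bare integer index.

MNA unknowns: 5 node voltages V₁..V_5 plus 1 source current (V1)
L1: Y=0.000-0.01665j on G[2,1]
R1: Y=0.001675+0.000j on G[0,3]
R2: Y=0.1217+0.000j on G[1,0]
R3: Y=0.9524+0.000j on G[0,1]
R4: Y=0.03704+0.000j on G[0,2]
C1: Y=0.000+8.399j on G[3,4]
R5: Y=0.1085+0.000j on G[3,2]
R6: Y=0.006329+0.000j on G[5,1]
L2: Y=0.000-0.0002257j on G[0,2]
R7: Y=0.0006250+0.000j on G[3,0]
I1: z[4]−=0.00341, z[0]+=0.00341
C2: Y=0.000+0.01715j on G[2,5]
I2: z[3]−=0.15, z[2]+=0.15
L3: Y=0.000-0.001058j on G[3,1]
R8: Y=0.0001905+0.000j on G[0,4]
V1: row V5−V4=4.23, i_V1 at 5,4
solve → V1=0.01191+0.003996j, V2=-0.3106-0.08521j, V3=-1.876-0.4846j, V4=-1.881-0.4817j, V5=2.349-0.4817j
aux → i_V1=-0.02159-0.04253j

5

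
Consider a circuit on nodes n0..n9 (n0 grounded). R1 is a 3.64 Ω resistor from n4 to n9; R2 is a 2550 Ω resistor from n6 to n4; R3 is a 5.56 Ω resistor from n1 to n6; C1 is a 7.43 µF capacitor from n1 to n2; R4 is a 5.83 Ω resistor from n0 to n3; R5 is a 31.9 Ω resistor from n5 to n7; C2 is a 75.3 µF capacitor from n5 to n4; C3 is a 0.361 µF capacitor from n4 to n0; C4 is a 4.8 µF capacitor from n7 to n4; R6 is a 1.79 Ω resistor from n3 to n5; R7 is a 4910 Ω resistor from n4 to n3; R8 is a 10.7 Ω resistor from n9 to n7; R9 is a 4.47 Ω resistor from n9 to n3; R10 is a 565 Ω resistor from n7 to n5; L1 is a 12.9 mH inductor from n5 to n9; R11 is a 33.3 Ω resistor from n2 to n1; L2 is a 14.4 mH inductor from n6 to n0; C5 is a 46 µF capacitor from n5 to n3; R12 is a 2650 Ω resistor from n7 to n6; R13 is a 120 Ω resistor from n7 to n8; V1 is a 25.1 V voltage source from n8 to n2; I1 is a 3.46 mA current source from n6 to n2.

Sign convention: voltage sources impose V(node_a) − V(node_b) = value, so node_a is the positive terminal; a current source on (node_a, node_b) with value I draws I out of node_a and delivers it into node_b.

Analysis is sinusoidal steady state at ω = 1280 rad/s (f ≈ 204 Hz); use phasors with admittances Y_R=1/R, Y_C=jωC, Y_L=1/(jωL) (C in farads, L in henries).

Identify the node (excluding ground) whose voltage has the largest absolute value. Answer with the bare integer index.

MNA unknowns: 9 node voltages V₁..V_9 plus 1 source current (V1)
R1: Y=0.2747+0.000j on G[4,9]
R2: Y=0.0003922+0.000j on G[6,4]
R3: Y=0.1799+0.000j on G[1,6]
C1: Y=0.000+0.009510j on G[1,2]
R4: Y=0.1715+0.000j on G[0,3]
R5: Y=0.03135+0.000j on G[5,7]
C2: Y=0.000+0.09638j on G[5,4]
C3: Y=0.000+0.0004621j on G[4,0]
C4: Y=0.000+0.006144j on G[7,4]
R6: Y=0.5587+0.000j on G[3,5]
R7: Y=0.0002037+0.000j on G[4,3]
R8: Y=0.09346+0.000j on G[9,7]
R9: Y=0.2237+0.000j on G[9,3]
R10: Y=0.001770+0.000j on G[7,5]
L1: Y=0.000-0.06056j on G[5,9]
R11: Y=0.03003+0.000j on G[2,1]
L2: Y=0.000-0.05425j on G[6,0]
C5: Y=0.000+0.05888j on G[5,3]
R12: Y=0.0003774+0.000j on G[7,6]
R13: Y=0.008333+0.000j on G[7,8]
V1: row V8−V2=25.1, i_V1 at 8,2
I1: z[6]−=0.00346, z[2]+=0.00346
solve → V1=-0.9588-2.632j, V2=-5.217-1.051j, V3=0.8444-0.05515j, V4=1.206-0.1797j, V5=0.9407-0.06182j, V6=-0.1641-2.671j, V7=2.316-0.2109j, V8=19.88-1.051j, V9=1.249-0.1060j
aux → i_V1=-0.1464+0.006996j

8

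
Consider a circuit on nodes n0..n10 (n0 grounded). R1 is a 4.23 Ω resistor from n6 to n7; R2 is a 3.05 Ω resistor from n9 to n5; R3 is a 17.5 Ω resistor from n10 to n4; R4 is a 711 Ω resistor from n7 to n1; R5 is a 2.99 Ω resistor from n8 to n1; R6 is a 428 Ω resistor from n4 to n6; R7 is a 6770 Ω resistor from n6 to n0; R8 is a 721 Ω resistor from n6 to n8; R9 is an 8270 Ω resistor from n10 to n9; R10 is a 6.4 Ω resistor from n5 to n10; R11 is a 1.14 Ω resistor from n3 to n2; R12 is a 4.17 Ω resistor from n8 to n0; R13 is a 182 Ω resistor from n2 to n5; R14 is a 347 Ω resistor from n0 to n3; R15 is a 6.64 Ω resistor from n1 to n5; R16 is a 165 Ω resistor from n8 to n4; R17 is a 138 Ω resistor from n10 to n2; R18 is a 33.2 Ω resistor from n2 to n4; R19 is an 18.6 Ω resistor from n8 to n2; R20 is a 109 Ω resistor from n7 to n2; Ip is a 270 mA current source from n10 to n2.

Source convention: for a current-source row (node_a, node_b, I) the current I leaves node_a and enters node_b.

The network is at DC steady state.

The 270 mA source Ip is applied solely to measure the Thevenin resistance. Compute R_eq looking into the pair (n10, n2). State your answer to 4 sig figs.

R_eq = 16.27 Ω

Apply KCL at each of the 10 non-ground nodes and solve the resulting linear system.
Node n1: branches {R4, R5, R15} → V_1 = -0.4014
Node n2: branches {R11, R13, R17, R18, R19, R20, Ip} → V_2 = 2.209
Node n3: branches {R11, R14} → V_3 = 2.202
Node n4: branches {R3, R6, R16, R18} → V_4 = -0.5810
Node n5: branches {R2, R10, R13, R15} → V_5 = -1.248
Node n6: branches {R1, R6, R7, R8} → V_6 = 1.247
Node n7: branches {R1, R4, R20} → V_7 = 1.274
Node n8: branches {R5, R8, R12, R16, R19} → V_8 = -0.02722
Node n9: branches {R2, R9} → V_9 = -1.248
Node n10: branches {R3, R9, R10, R17, Ip} → V_10 = -2.185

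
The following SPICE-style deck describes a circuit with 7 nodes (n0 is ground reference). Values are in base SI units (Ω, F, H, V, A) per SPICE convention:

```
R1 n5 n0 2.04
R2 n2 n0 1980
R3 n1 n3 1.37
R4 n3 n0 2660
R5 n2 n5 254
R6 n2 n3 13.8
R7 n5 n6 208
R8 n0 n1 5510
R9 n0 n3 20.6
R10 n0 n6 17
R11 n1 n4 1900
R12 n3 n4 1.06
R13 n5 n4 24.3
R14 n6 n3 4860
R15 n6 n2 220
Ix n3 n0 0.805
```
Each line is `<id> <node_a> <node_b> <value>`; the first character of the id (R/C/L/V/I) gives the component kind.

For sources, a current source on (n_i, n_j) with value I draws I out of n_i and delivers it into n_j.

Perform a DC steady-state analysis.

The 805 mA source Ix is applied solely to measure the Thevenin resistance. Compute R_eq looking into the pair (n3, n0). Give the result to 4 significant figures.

R_eq = 10.75 Ω

Element admittances at DC:
  Y(R1) = 0.4902 S between n5,n0
  Y(R2) = 0.0005051 S between n2,n0
  Y(R3) = 0.7299 S between n1,n3
  Y(R4) = 0.0003759 S between n3,n0
  Y(R5) = 0.003937 S between n2,n5
  Y(R6) = 0.07246 S between n2,n3
  Y(R7) = 0.004808 S between n5,n6
  Y(R8) = 0.0001815 S between n0,n1
  Y(R9) = 0.04854 S between n0,n3
  Y(R10) = 0.05882 S between n0,n6
  Y(R11) = 0.0005263 S between n1,n4
  Y(R12) = 0.9434 S between n3,n4
  Y(R13) = 0.04115 S between n5,n4
  Y(R14) = 0.0002058 S between n6,n3
  Y(R15) = 0.004545 S between n6,n2
  Ix: injects 0.805 A into n0 (from n3)
Assemble and solve the 6×6 MNA system:
  V(n1)=-8.654  V(n2)=-7.768  V(n3)=-8.657  V(n4)=-8.324  V(n5)=-0.6961  V(n6)=-0.5913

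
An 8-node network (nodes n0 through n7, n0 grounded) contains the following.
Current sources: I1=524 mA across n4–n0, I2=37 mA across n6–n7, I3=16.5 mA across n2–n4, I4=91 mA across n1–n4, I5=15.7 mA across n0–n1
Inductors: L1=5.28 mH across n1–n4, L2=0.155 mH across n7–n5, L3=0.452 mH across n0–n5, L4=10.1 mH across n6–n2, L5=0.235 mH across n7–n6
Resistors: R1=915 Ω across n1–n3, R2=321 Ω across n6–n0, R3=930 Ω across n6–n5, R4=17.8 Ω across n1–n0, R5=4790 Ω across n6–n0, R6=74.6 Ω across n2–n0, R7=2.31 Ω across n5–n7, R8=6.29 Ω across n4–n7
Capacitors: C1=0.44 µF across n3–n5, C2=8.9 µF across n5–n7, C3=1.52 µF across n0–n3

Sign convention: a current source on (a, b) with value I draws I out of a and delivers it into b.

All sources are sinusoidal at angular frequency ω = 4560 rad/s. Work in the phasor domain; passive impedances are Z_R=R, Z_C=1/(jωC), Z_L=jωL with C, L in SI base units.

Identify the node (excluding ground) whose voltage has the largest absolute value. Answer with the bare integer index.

Apply KCL at each of the 7 non-ground nodes and solve the resulting linear system.
Node n1: branches {L1, R1, R4, I4, I5} → V_1 = -2.199+0.1553j
Node n2: branches {I3, R6, L4} → V_2 = -0.9046-1.253j
Node n3: branches {R1, C1, C3} → V_3 = 0.001767+0.09713j
Node n4: branches {I1, L1, I3, R8, I4} → V_4 = -2.410-1.063j
Node n5: branches {C1, R3, C2, R7, L2, L3} → V_5 = -0.02382-0.7658j
Node n6: branches {R2, R3, I2, R5, L4, L5} → V_6 = -0.1308-1.052j
Node n7: branches {I2, C2, R7, L2, R8, L5} → V_7 = -0.1087-1.008j

4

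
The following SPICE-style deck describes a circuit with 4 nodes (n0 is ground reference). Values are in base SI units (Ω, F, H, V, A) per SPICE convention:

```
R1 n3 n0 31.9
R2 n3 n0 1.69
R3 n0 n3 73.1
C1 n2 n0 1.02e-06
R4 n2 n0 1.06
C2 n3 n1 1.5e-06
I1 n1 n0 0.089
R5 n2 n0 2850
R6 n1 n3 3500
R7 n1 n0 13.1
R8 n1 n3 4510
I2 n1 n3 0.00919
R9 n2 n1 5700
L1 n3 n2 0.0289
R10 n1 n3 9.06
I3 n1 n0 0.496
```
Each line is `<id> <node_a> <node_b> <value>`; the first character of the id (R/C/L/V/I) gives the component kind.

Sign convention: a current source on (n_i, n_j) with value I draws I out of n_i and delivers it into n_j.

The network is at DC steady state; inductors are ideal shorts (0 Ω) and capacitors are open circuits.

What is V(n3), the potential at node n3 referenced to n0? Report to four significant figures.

Element admittances at DC:
  Y(R1) = 0.03135 S between n3,n0
  Y(R2) = 0.5917 S between n3,n0
  Y(R3) = 0.01368 S between n0,n3
  Y(C1) = 0.000 S between n2,n0
  Y(R4) = 0.9434 S between n2,n0
  Y(C2) = 0.000 S between n3,n1
  I1: injects 0.089 A into n0 (from n1)
  Y(R5) = 0.0003509 S between n2,n0
  Y(R6) = 0.0002857 S between n1,n3
  Y(R7) = 0.07634 S between n1,n0
  Y(R8) = 0.0002217 S between n1,n3
  I2: injects 0.00919 A into n3 (from n1)
  Y(R9) = 0.0001754 S between n2,n1
  L1: short n3↔n2 (DC inductor)
  Y(R10) = 0.1104 S between n1,n3
  I3: injects 0.496 A into n0 (from n1)
Assemble and solve the 4×4 MNA system:
  V(n1)=-3.296  V(n2)=-0.2110  V(n3)=-0.2110
  i(L1)=-0.1985

-0.2110 V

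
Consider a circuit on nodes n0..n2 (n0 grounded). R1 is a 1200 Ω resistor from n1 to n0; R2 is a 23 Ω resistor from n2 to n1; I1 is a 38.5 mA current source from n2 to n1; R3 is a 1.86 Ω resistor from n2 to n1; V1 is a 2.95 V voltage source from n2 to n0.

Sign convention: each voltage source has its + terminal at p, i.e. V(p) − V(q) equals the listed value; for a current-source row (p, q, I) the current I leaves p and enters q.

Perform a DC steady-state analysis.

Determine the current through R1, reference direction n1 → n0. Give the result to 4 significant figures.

Element admittances at DC:
  Y(R1) = 0.0008333 S between n1,n0
  Y(R2) = 0.04348 S between n2,n1
  I1: injects 0.0385 A into n1 (from n2)
  Y(R3) = 0.5376 S between n2,n1
  V1: constraint V(n2)−V(n0) = 2.95
Assemble and solve the 3×3 MNA system:
  V(n1)=3.012  V(n2)=2.950
  i(V1)=-0.002510

0.002510 A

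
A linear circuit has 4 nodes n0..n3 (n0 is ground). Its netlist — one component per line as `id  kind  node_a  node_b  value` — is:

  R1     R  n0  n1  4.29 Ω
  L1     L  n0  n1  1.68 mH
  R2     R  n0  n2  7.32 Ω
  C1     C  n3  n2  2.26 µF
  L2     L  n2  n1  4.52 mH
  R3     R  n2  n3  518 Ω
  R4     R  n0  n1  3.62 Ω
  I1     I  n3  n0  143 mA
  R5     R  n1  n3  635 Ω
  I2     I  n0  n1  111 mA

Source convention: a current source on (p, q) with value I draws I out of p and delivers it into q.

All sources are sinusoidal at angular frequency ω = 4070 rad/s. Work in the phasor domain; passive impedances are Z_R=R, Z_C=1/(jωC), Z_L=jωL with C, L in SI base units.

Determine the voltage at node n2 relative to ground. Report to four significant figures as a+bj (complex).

-0.7299-0.4741j V

Element admittances at ω=4070 rad/s:
  Y(R1) = 0.2331+0.000j S between n0,n1
  Y(L1) = 0.000-0.1463j S between n0,n1
  Y(R2) = 0.1366+0.000j S between n0,n2
  Y(C1) = 0.000+0.009198j S between n3,n2
  Y(L2) = 0.000-0.05436j S between n2,n1
  Y(R3) = 0.001931+0.000j S between n2,n3
  Y(R4) = 0.2762+0.000j S between n0,n1
  I1: injects 0.143 A into n0 (from n3)
  Y(R5) = 0.001575+0.000j S between n1,n3
  I2: injects 0.111 A into n1 (from n0)
Assemble and solve the 3×3 MNA system:
  V(n1)=0.08908+0.1527j  V(n2)=-0.7299-0.4741j  V(n3)=-5.763+13.01j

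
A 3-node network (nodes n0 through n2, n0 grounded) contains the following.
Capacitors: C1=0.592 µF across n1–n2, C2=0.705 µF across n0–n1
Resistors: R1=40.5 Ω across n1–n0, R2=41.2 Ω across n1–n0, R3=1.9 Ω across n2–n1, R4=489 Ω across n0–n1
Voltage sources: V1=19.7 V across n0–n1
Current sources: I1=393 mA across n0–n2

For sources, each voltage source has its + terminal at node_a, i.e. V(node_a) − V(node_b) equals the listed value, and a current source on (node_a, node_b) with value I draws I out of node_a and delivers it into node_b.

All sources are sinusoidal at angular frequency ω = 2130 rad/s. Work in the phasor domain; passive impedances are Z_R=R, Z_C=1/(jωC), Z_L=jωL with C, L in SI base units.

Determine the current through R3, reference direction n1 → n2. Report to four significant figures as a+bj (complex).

-0.3930+0.0009416j A

MNA unknowns: 2 node voltages V₁..V_2 plus 1 source current (V1)
C1: Y=0.000+0.001261j on G[1,2]
C2: Y=0.000+0.001502j on G[0,1]
R1: Y=0.02469+0.000j on G[1,0]
R2: Y=0.02427+0.000j on G[1,0]
R3: Y=0.5263+0.000j on G[2,1]
R4: Y=0.002045+0.000j on G[0,1]
V1: row V0−V1=19.7, i_V1 at 0,1
I1: z[0]−=0.393, z[2]+=0.393
solve → V1=-19.70+0.000j, V2=-18.95-0.001789j
aux → i_V1=-1.398-0.02958j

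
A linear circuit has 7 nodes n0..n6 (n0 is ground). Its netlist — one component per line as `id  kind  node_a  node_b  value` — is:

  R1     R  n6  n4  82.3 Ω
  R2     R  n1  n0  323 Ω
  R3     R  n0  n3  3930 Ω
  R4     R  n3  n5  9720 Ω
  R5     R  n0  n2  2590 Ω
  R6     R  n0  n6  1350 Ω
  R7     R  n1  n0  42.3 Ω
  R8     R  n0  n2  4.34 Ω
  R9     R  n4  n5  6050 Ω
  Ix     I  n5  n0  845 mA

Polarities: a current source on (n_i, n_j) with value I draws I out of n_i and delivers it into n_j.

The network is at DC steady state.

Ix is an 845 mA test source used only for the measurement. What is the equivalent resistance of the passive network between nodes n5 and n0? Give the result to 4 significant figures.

R_eq = 4833. Ω

MNA unknowns: 6 node voltages V₁..V_6
R1: Y=0.01215 on G[6,4]
R2: Y=0.003096 on G[1,0]
R3: Y=0.0002545 on G[0,3]
R4: Y=0.0001029 on G[3,5]
R5: Y=0.0003861 on G[0,2]
R6: Y=0.0007407 on G[0,6]
R7: Y=0.02364 on G[1,0]
R8: Y=0.2304 on G[0,2]
R9: Y=0.0001653 on G[4,5]
Ix: z[5]−=0.845, z[0]+=0.845
solve → V1=0.000, V2=0.000, V3=-1176, V4=-781.8, V5=-4084, V6=-736.8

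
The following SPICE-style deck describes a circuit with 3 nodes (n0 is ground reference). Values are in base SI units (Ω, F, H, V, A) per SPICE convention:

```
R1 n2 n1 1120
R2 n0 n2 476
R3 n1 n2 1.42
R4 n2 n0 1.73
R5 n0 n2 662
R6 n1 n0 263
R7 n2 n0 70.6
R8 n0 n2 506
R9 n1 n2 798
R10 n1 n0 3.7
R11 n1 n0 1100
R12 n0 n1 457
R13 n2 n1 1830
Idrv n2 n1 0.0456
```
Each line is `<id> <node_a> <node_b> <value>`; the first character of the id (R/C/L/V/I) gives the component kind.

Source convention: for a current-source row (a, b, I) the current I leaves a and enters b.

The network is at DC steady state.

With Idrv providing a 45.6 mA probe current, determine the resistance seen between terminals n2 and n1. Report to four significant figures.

R_eq = 1.116 Ω

MNA unknowns: 2 node voltages V₁..V_2
R1: Y=0.0008929 on G[2,1]
R2: Y=0.002101 on G[0,2]
R3: Y=0.7042 on G[1,2]
R4: Y=0.5780 on G[2,0]
R5: Y=0.001511 on G[0,2]
R6: Y=0.003802 on G[1,0]
R7: Y=0.01416 on G[2,0]
R8: Y=0.001976 on G[0,2]
R9: Y=0.001253 on G[1,2]
R10: Y=0.2703 on G[1,0]
R11: Y=0.0009091 on G[1,0]
R12: Y=0.002188 on G[0,1]
R13: Y=0.0005464 on G[2,1]
Idrv: z[2]−=0.0456, z[1]+=0.0456
solve → V1=0.03476, V2=-0.01612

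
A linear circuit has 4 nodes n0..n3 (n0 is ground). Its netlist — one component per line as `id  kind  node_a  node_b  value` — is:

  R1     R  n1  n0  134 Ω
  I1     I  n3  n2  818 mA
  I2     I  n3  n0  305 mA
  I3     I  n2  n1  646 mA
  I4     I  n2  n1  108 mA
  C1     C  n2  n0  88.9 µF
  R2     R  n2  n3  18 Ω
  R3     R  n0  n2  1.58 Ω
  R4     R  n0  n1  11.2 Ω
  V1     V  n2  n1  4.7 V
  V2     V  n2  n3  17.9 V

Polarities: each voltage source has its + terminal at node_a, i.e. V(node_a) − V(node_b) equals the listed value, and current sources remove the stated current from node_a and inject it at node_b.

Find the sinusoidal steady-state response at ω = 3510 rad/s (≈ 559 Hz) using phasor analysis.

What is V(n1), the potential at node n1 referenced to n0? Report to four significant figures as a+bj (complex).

Element admittances at ω=3510 rad/s:
  Y(R1) = 0.007463+0.000j S between n1,n0
  I1: injects 0.818 A into n2 (from n3)
  I2: injects 0.305 A into n0 (from n3)
  I3: injects 0.646 A into n1 (from n2)
  I4: injects 0.108 A into n1 (from n2)
  Y(C1) = 0.000+0.3120j S between n2,n0
  Y(R2) = 0.05556+0.000j S between n2,n3
  Y(R3) = 0.6329+0.000j S between n0,n2
  Y(R4) = 0.08929+0.000j S between n0,n1
  V1: constraint V(n2)−V(n1) = 4.7
  V2: constraint V(n2)−V(n3) = 17.9
Assemble and solve the 5×5 MNA system:
  V(n1)=-4.527-0.07418j  V(n2)=0.1735-0.07418j  V(n3)=-17.73-0.07418j
  i(V1)=-1.192-0.007177j  i(V2)=0.1286+0.000j

-4.527-0.07418j V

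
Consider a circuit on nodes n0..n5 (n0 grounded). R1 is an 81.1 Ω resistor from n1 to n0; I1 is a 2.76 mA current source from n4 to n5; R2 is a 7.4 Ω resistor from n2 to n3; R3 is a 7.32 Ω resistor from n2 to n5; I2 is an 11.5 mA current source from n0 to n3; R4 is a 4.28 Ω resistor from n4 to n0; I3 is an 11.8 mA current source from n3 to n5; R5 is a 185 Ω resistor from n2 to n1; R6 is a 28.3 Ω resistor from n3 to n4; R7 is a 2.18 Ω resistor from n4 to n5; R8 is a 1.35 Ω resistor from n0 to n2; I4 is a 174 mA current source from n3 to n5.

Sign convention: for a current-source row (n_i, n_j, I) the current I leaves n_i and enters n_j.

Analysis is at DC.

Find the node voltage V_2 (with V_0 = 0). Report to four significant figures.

Apply KCL at each of the 5 non-ground nodes and solve the resulting linear system.
Node n1: branches {R1, R5} → V_1 = -0.02067
Node n2: branches {R2, R3, R5, R8} → V_2 = -0.06783
Node n3: branches {R2, I2, I3, R6, I4} → V_3 = -1.021
Node n4: branches {I1, R4, R6, R7} → V_4 = 0.2653
Node n5: branches {I1, R3, I3, R7, I4} → V_5 = 0.5056

-0.06783 V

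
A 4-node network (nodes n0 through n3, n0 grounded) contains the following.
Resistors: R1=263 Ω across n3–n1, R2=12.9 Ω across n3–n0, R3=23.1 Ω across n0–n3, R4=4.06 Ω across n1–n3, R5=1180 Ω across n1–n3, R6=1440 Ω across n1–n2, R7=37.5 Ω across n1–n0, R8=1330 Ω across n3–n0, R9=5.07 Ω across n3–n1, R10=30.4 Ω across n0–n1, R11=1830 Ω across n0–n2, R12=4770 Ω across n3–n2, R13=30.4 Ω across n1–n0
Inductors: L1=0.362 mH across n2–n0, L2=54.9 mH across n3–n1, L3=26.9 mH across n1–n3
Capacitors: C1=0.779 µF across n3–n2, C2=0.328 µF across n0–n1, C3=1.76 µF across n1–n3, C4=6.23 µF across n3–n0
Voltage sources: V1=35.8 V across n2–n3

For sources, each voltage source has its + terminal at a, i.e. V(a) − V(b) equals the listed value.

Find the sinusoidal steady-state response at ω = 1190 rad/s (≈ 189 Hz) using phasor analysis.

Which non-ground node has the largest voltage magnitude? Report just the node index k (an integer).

3

Element admittances at ω=1190 rad/s:
  Y(R1) = 0.003802+0.000j S between n3,n1
  Y(L1) = 0.000-2.321j S between n2,n0
  Y(C1) = 0.000+0.0009270j S between n3,n2
  Y(R2) = 0.07752+0.000j S between n3,n0
  Y(R3) = 0.04329+0.000j S between n0,n3
  Y(R4) = 0.2463+0.000j S between n1,n3
  Y(R5) = 0.0008475+0.000j S between n1,n3
  Y(C2) = 0.000+0.0003903j S between n0,n1
  Y(C3) = 0.000+0.002094j S between n1,n3
  Y(R6) = 0.0006944+0.000j S between n1,n2
  Y(R7) = 0.02667+0.000j S between n1,n0
  Y(R8) = 0.0007519+0.000j S between n3,n0
  Y(L2) = 0.000-0.01531j S between n3,n1
  Y(R9) = 0.1972+0.000j S between n3,n1
  Y(R10) = 0.03289+0.000j S between n0,n1
  Y(L3) = 0.000-0.03124j S between n1,n3
  Y(R11) = 0.0005464+0.000j S between n0,n2
  Y(R12) = 0.0002096+0.000j S between n3,n2
  Y(R13) = 0.03289+0.000j S between n1,n0
  Y(C4) = 0.000+0.007414j S between n3,n0
  V1: constraint V(n2)−V(n3) = 35.8
Assemble and solve the 4×4 MNA system:
  V(n1)=-29.50+3.055j  V(n2)=0.1634+3.051j  V(n3)=-35.64+3.051j
  i(V1)=-7.112+0.3445j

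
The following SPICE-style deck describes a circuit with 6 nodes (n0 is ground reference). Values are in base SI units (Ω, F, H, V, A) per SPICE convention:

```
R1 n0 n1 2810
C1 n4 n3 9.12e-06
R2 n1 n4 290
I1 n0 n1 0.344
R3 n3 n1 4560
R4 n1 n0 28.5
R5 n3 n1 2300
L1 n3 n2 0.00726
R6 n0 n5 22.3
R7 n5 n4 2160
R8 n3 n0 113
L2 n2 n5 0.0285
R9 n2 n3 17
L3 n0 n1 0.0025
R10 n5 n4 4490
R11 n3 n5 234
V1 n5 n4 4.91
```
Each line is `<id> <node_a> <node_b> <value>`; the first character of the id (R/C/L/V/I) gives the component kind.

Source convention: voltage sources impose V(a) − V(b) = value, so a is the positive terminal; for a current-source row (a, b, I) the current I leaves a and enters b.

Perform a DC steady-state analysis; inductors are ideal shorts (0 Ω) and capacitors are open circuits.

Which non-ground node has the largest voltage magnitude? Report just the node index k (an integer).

4

Apply KCL at each of the 5 non-ground nodes and solve the resulting linear system.
Node n1: branches {R1, R2, I1, R3, R4, R5, L3} → V_1 = 0.000
Node n2: branches {L1, L2, R9} → V_2 = 0.2929
Node n3: branches {C1, R3, R5, L1, R8, R9, R11} → V_3 = 0.2929
Node n4: branches {C1, R2, R7, R10, V1} → V_4 = -4.617
Node n5: branches {R6, R7, L2, R10, R11, V1} → V_5 = 0.2929
Source currents: i(L1)=-0.002784, i(L2)=-0.002784, i(L3)=-0.3283, i(V1)=-0.01929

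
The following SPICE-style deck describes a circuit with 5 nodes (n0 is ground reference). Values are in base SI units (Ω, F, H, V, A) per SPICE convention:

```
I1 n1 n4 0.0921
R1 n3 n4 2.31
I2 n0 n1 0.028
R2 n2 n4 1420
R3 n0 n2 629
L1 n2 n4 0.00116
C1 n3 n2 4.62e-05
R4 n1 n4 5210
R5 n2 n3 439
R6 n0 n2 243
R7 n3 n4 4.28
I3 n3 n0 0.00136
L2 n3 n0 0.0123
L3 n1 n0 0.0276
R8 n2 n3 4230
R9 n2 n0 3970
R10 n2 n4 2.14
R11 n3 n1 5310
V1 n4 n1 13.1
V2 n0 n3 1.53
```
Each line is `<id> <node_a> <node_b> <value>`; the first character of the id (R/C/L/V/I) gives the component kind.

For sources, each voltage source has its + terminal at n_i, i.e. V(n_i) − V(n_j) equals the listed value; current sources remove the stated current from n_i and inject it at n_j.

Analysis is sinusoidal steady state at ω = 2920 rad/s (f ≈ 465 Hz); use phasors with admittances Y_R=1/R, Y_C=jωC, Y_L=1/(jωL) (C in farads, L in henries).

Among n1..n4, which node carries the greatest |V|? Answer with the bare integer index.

MNA unknowns: 4 node voltages V₁..V_4 plus 2 source currents (V1, V2)
I1: z[1]−=0.0921, z[4]+=0.0921
R1: Y=0.4329+0.000j on G[3,4]
I2: z[0]−=0.028, z[1]+=0.028
R2: Y=0.0007042+0.000j on G[2,4]
R3: Y=0.001590+0.000j on G[0,2]
L1: Y=0.000-0.2952j on G[2,4]
C1: Y=0.000+0.1349j on G[3,2]
R4: Y=0.0001919+0.000j on G[1,4]
R5: Y=0.002278+0.000j on G[2,3]
R6: Y=0.004115+0.000j on G[0,2]
R7: Y=0.2336+0.000j on G[3,4]
I3: z[3]−=0.00136, z[0]+=0.00136
L2: Y=0.000-0.02784j on G[3,0]
L3: Y=0.000-0.01241j on G[1,0]
R8: Y=0.0002364+0.000j on G[2,3]
R9: Y=0.0002519+0.000j on G[2,0]
R10: Y=0.4673+0.000j on G[2,4]
R11: Y=0.0001883+0.000j on G[3,1]
V1: row V4−V1=13.1, i_V1 at 4,1
V2: row V0−V3=1.53, i_V2 at 0,3
solve → V1=-14.62-0.2604j, V2=-1.571-0.2751j, V3=-1.530+0.000j, V4=-1.521-0.2604j
aux → i_V1=0.05589+0.1814j, i_V2=-0.03923+0.2224j

1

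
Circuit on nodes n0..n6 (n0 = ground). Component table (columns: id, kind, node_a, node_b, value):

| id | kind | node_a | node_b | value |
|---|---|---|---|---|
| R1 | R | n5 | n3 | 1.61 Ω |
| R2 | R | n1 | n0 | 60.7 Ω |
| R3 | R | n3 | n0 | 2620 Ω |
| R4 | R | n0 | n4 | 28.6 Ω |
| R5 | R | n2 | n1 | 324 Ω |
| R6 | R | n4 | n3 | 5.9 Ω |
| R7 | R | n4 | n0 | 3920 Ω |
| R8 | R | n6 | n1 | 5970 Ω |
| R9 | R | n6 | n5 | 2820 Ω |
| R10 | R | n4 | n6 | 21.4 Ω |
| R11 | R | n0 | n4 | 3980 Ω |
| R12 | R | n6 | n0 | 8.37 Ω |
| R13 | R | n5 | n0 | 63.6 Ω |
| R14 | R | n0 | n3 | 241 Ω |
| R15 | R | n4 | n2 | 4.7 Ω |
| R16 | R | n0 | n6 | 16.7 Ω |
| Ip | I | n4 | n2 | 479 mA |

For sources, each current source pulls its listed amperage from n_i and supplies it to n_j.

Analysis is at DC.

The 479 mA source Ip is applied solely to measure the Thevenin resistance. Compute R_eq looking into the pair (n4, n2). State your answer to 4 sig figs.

R_eq = 4.645 Ω

MNA unknowns: 6 node voltages V₁..V_6
R1: Y=0.6211 on G[5,3]
R2: Y=0.01647 on G[1,0]
R3: Y=0.0003817 on G[3,0]
R4: Y=0.03497 on G[0,4]
R5: Y=0.003086 on G[2,1]
R6: Y=0.1695 on G[4,3]
R7: Y=0.0002551 on G[4,0]
R8: Y=0.0001675 on G[6,1]
R9: Y=0.0003546 on G[6,5]
R10: Y=0.04673 on G[4,6]
R11: Y=0.0002513 on G[0,4]
R12: Y=0.1195 on G[6,0]
R13: Y=0.01572 on G[5,0]
R14: Y=0.004149 on G[0,3]
R15: Y=0.2128 on G[4,2]
R16: Y=0.05988 on G[0,6]
Ip: z[4]−=0.479, z[2]+=0.479
solve → V1=0.3382, V2=2.163, V3=-0.05551, V4=-0.06210, V5=-0.05412, V6=-0.01264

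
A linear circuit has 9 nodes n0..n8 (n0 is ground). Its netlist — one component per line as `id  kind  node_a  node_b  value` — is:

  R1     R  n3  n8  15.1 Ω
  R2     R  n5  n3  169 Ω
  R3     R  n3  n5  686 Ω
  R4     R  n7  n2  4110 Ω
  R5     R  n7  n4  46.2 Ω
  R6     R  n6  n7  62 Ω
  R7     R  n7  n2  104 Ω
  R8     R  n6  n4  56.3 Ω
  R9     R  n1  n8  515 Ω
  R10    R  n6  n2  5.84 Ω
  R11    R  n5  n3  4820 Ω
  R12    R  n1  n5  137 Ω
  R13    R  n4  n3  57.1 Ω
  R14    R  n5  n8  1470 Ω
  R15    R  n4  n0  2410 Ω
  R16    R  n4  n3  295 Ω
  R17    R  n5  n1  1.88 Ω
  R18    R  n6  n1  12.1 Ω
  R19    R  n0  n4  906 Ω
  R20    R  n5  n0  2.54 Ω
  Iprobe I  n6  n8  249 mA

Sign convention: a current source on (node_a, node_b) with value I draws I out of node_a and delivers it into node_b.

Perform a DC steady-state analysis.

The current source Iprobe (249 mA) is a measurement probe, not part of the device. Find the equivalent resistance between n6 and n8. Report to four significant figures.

MNA unknowns: 8 node voltages V₁..V_8
R1: Y=0.06623 on G[3,8]
R2: Y=0.005917 on G[5,3]
R3: Y=0.001458 on G[3,5]
R4: Y=0.0002433 on G[7,2]
R5: Y=0.02165 on G[7,4]
R6: Y=0.01613 on G[6,7]
R7: Y=0.009615 on G[7,2]
R8: Y=0.01776 on G[6,4]
R9: Y=0.001942 on G[1,8]
R10: Y=0.1712 on G[6,2]
R11: Y=0.0002075 on G[5,3]
R12: Y=0.007299 on G[1,5]
R13: Y=0.01751 on G[4,3]
R14: Y=0.0006803 on G[5,8]
R15: Y=0.0004149 on G[4,0]
R16: Y=0.003390 on G[4,3]
R17: Y=0.5319 on G[5,1]
R18: Y=0.08264 on G[6,1]
R19: Y=0.001104 on G[0,4]
R20: Y=0.3937 on G[5,0]
Iprobe: z[6]−=0.249, z[8]+=0.249
solve → V1=-0.1745, V2=-1.430, V3=9.774, V4=3.060, V5=-0.01181, V6=-1.546, V7=0.5713, V8=13.01

R_eq = 58.47 Ω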